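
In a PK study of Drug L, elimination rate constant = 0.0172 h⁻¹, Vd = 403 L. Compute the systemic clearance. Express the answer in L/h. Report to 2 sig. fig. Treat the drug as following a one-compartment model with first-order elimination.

CL = k × Vd = 0.0172 × 403 = 6.932 L/h

6.9 L/h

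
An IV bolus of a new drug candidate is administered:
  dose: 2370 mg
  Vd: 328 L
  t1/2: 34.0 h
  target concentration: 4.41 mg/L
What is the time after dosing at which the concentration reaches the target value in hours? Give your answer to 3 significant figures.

C₀ = Dose / Vd = 2370 / 328 = 7.226 mg/L
k = ln2 / t½ = 0.693147 / 34.0 = 0.02039 h⁻¹
t = ln(C₀ / C) / k = ln(7.226 / 4.41) / 0.02039
  = ln(1.639) / 0.02039 = 0.4941 / 0.02039 = 24.23 h

24.2 h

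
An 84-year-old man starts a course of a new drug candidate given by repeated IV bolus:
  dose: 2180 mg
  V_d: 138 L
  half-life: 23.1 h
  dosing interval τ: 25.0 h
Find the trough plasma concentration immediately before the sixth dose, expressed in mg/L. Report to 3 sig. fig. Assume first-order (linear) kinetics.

C₀ per dose = Dose / Vd = 2180 / 138 = 15.80 mg/L
k = ln2 / t½ = 0.693147 / 23.1 = 0.03001 h⁻¹
Fraction remaining after one interval: r = e^(−kτ) = e^(−0.03001 × 25.0) = 0.4722
Before dose 6, 5 doses have been given (aged 1τ, 2τ, 3τ, 4τ, 5τ).
C_trough = C₀ × (r + r² + … + r^5) = C₀ × r(1−r^5)/(1−r)
        = 15.80 × 0.4722 × (1 − 0.02348) / (1 − 0.4722) = 13.80 mg/L

13.8 mg/L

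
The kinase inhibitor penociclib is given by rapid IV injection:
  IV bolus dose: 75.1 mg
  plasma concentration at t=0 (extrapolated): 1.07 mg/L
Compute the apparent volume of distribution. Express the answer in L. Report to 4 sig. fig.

70.19 L

Vd = Dose / C₀ = 75.10 / 1.07 = 70.19 L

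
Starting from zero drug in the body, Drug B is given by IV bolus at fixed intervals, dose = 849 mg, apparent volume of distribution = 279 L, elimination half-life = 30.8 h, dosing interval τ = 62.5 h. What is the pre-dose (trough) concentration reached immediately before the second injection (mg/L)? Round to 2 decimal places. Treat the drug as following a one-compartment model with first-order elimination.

0.75 mg/L

C₀ per dose = Dose / Vd = 849 / 279 = 3.043 mg/L
k = ln2 / t½ = 0.693147 / 30.8 = 0.02250 h⁻¹
Fraction remaining after one interval: r = e^(−kτ) = e^(−0.02250 × 62.5) = 0.2451
Before dose 2, 1 dose has been given (aged 1τ).
C_trough = C₀ × r = 3.043 × 0.2451 = 0.7458 mg/L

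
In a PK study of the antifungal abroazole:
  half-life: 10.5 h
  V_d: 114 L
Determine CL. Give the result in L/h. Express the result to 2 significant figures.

7.5 L/h

k = ln2 / t½ = 0.693147 / 10.5 = 0.06601 h⁻¹
CL = k × Vd = 0.06601 × 114 = 7.525 L/h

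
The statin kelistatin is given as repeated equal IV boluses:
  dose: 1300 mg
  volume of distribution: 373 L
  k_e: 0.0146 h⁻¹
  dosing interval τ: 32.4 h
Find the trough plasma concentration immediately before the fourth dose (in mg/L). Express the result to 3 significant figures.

4.37 mg/L

C₀ per dose = Dose / Vd = 1300 / 373 = 3.485 mg/L
Fraction remaining after one interval: r = e^(−kτ) = e^(−0.01460 × 32.4) = 0.6231
Before dose 4, 3 doses have been given (aged 1τ, 2τ, 3τ).
C_trough = C₀ × (r + r² + … + r^3) = C₀ × r(1−r^3)/(1−r)
        = 3.485 × 0.6231 × (1 − 0.2419) / (1 − 0.6231) = 4.368 mg/L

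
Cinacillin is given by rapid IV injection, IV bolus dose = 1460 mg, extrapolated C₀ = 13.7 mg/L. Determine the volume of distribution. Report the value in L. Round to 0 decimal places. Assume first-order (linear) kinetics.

Vd = Dose / C₀ = 1460 / 13.7 = 106.6 L

107 L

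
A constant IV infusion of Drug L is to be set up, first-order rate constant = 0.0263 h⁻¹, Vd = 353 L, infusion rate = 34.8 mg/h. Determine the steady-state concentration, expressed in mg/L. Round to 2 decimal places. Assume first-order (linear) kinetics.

CL = k × Vd = 0.02630 × 353 = 9.284 L/h
At steady state Css = R₀ / CL = 34.8 / 9.284 = 3.748 mg/L

3.75 mg/L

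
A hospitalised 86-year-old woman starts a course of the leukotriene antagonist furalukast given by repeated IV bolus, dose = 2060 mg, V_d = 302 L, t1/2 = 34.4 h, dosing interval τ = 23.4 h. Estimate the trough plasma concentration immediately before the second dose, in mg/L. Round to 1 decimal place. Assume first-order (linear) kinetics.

4.3 mg/L

C₀ per dose = Dose / Vd = 2060 / 302 = 6.821 mg/L
k = ln2 / t½ = 0.693147 / 34.4 = 0.02015 h⁻¹
Fraction remaining after one interval: r = e^(−kτ) = e^(−0.02015 × 23.4) = 0.6241
Before dose 2, 1 dose has been given (aged 1τ).
C_trough = C₀ × r = 6.821 × 0.6241 = 4.257 mg/L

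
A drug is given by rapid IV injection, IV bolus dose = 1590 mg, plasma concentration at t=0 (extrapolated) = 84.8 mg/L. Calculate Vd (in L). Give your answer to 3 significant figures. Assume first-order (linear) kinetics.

Vd = Dose / C₀ = 1590 / 84.8 = 18.75 L

18.8 L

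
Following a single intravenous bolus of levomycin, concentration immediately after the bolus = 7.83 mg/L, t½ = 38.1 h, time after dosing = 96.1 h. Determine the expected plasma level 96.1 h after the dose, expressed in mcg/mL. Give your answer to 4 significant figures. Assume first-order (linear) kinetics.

k = ln2 / t½ = 0.693147 / 38.1 = 0.01819 h⁻¹
C = C₀ · e^(−k·t) = 7.830 × e^(−0.01819 × 96.1)
  = 7.830 × 0.1741 = 1.363 mg/L
(1.363 mg/L = 1.363 mcg/mL)

1.363 mcg/mL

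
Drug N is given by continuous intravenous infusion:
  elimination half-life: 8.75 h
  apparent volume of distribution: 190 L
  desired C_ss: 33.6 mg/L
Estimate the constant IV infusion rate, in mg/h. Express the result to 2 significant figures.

510 mg/h

k = ln2 / t½ = 0.693147 / 8.75 = 0.07922 h⁻¹
CL = k × Vd = 0.07922 × 190 = 15.05 L/h
At steady state, infusion rate R₀ = Css × CL = 33.6 × 15.05 = 505.7 mg/h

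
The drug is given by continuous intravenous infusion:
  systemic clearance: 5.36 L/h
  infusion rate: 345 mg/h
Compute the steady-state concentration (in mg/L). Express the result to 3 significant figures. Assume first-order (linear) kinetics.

64.4 mg/L

At steady state Css = R₀ / CL = 345 / 5.360 = 64.37 mg/L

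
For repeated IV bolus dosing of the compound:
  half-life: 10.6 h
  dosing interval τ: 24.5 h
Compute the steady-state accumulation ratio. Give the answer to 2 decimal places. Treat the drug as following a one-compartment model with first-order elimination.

1.25

k = ln2 / t½ = 0.693147 / 10.6 = 0.06539 h⁻¹
e^(−kτ) = e^(−0.06539 × 24.5) = 0.2015
Accumulation ratio R = 1 / (1 − e^(−kτ)) = 1 / (1 − 0.2015) = 1.252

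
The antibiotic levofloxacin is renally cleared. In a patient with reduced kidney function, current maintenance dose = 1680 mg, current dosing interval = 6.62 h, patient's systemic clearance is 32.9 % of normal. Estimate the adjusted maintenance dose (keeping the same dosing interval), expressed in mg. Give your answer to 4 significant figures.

552.7 mg

To keep the same average steady-state level, dosing rate must scale with clearance.
CL ratio = 32.9 / 100 = 0.3290
New dose (same interval) = 1680 × 0.3290 = 552.7 mg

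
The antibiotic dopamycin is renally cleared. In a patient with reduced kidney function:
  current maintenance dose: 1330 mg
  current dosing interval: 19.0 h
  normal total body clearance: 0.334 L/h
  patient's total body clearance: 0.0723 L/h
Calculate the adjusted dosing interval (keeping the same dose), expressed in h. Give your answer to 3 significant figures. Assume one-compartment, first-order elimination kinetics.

To keep the same average steady-state level, dosing rate must scale with clearance.
CL ratio = 0.0723 / 0.334 = 0.2165
New interval (same dose) = 19.0 / 0.2165 = 87.76 h

87.8 h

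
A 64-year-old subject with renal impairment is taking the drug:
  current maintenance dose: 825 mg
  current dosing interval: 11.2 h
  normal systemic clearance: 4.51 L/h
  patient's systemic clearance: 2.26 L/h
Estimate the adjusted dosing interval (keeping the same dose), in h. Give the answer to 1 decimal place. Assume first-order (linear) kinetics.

22.4 h

To keep the same average steady-state level, dosing rate must scale with clearance.
CL ratio = 2.26 / 4.51 = 0.5011
New interval (same dose) = 11.2 / 0.5011 = 22.35 h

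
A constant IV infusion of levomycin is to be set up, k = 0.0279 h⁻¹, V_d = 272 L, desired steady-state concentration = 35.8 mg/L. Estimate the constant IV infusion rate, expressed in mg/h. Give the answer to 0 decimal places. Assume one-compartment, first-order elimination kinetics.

CL = k × Vd = 0.02790 × 272 = 7.589 L/h
At steady state, infusion rate R₀ = Css × CL = 35.8 × 7.589 = 271.7 mg/h

272 mg/h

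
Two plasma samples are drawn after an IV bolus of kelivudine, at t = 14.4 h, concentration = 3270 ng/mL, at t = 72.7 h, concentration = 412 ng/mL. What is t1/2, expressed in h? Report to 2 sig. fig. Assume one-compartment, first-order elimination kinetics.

k = ln(C₁/C₂) / (t₂ − t₁) = ln(3270/412) / (72.7 − 14.4)
  = 2.072 / 58.30 = 0.03554 h⁻¹
t½ = ln2 / k = 0.693147 / 0.03554 = 19.50 h

20 h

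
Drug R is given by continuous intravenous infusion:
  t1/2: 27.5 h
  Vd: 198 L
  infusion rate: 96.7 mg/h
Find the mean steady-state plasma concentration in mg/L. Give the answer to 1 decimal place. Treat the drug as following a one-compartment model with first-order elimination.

19.4 mg/L

k = ln2 / t½ = 0.693147 / 27.5 = 0.02521 h⁻¹
CL = k × Vd = 0.02521 × 198 = 4.992 L/h
At steady state Css = R₀ / CL = 96.7 / 4.992 = 19.37 mg/L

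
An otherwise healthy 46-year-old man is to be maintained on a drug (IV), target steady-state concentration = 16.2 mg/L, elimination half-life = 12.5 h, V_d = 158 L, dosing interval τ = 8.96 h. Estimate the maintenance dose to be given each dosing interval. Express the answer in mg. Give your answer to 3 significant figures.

k = ln2 / t½ = 0.693147 / 12.5 = 0.05545 h⁻¹
CL = k × Vd = 0.05545 × 158 = 8.761 L/h
At steady state, Dose/τ = Css × CL.
Dose = Css × CL × τ = 16.2 × 8.761 × 8.96 = 1272 mg

1270 mg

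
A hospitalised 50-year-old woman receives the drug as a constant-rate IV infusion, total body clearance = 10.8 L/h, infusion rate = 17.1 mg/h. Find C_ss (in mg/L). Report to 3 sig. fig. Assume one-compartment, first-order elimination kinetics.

At steady state Css = R₀ / CL = 17.1 / 10.80 = 1.583 mg/L

1.58 mg/L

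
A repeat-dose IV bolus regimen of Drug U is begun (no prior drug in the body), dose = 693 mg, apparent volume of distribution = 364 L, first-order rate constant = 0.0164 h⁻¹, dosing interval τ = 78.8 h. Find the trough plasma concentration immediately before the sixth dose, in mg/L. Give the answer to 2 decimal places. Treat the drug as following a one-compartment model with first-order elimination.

0.72 mg/L

C₀ per dose = Dose / Vd = 693 / 364 = 1.904 mg/L
Fraction remaining after one interval: r = e^(−kτ) = e^(−0.01640 × 78.8) = 0.2746
Before dose 6, 5 doses have been given (aged 1τ, 2τ, 3τ, 4τ, 5τ).
C_trough = C₀ × (r + r² + … + r^5) = C₀ × r(1−r^5)/(1−r)
        = 1.904 × 0.2746 × (1 − 0.001561) / (1 − 0.2746) = 0.7196 mg/L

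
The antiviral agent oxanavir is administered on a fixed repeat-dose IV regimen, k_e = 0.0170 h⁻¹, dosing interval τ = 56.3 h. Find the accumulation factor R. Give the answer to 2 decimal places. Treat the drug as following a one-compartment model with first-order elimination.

e^(−kτ) = e^(−0.01700 × 56.3) = 0.3840
Accumulation ratio R = 1 / (1 − e^(−kτ)) = 1 / (1 − 0.3840) = 1.623

1.62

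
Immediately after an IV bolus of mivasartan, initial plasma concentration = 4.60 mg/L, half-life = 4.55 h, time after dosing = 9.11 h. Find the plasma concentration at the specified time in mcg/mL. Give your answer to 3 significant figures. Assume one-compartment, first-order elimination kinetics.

1.15 mcg/mL

k = ln2 / t½ = 0.693147 / 4.55 = 0.1523 h⁻¹
C = C₀ · e^(−k·t) = 4.600 × e^(−0.1523 × 9.11)
  = 4.600 × 0.2497 = 1.149 mg/L
(1.149 mg/L = 1.149 mcg/mL)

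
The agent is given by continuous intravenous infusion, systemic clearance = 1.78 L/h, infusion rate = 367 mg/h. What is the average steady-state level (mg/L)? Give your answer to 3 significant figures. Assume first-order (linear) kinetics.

At steady state Css = R₀ / CL = 367 / 1.780 = 206.2 mg/L

206 mg/L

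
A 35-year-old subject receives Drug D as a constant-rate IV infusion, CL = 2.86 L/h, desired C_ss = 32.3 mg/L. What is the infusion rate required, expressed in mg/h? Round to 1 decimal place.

At steady state, infusion rate R₀ = Css × CL = 32.3 × 2.860 = 92.38 mg/h

92.4 mg/h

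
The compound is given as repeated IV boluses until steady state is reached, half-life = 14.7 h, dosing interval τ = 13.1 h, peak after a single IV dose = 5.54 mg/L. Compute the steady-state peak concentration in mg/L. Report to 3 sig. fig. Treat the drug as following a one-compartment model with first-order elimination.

k = ln2 / t½ = 0.693147 / 14.7 = 0.04715 h⁻¹
e^(−kτ) = e^(−0.04715 × 13.1) = 0.5392
Accumulation ratio R = 1 / (1 − e^(−kτ)) = 1 / (1 − 0.5392) = 2.170
Steady-state peak = C₀ × R = 5.54 × 2.170 = 12.02 mg/L

12.0 mg/L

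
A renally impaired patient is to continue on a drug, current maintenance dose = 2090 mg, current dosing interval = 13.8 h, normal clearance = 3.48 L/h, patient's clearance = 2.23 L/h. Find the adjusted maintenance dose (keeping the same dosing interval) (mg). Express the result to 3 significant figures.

To keep the same average steady-state level, dosing rate must scale with clearance.
CL ratio = 2.23 / 3.48 = 0.6408
New dose (same interval) = 2090 × 0.6408 = 1339 mg

1340 mg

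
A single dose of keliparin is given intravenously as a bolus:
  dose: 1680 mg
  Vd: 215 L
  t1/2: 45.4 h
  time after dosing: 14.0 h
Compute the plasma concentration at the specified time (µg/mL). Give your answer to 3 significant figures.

6.31 µg/mL

C₀ = Dose / Vd = 1680 / 215 = 7.814 mg/L
k = ln2 / t½ = 0.693147 / 45.4 = 0.01527 h⁻¹
C = C₀ · e^(−k·t) = 7.814 × e^(−0.01527 × 14.0)
  = 7.814 × 0.8075 = 6.310 mg/L
(6.310 mg/L = 6.310 µg/mL)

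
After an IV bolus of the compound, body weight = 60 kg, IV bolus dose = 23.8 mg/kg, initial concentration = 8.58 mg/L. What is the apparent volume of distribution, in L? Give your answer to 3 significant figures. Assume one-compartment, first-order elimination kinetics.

166 L

Dose = 23.8 × 60 = 1428 mg
Vd = Dose / C₀ = 1428 / 8.58 = 166.4 L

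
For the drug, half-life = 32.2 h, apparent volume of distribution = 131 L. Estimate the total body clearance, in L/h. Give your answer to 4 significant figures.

2.820 L/h

k = ln2 / t½ = 0.693147 / 32.2 = 0.02153 h⁻¹
CL = k × Vd = 0.02153 × 131 = 2.820 L/h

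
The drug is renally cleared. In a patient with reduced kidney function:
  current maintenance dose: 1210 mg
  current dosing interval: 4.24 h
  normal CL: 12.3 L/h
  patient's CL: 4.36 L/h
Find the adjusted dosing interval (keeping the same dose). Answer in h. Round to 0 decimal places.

To keep the same average steady-state level, dosing rate must scale with clearance.
CL ratio = 4.36 / 12.3 = 0.3545
New interval (same dose) = 4.24 / 0.3545 = 11.96 h

12 h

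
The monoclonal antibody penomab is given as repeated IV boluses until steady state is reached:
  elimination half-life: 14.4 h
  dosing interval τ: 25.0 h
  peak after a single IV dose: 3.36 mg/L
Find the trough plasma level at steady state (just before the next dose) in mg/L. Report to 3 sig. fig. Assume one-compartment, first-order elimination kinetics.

k = ln2 / t½ = 0.693147 / 14.4 = 0.04814 h⁻¹
e^(−kτ) = e^(−0.04814 × 25.0) = 0.3001
Accumulation ratio R = 1 / (1 − e^(−kτ)) = 1 / (1 − 0.3001) = 1.429
Steady-state trough = C₀ × R × e^(−kτ) = 3.36 × 1.429 × 0.3001 = 1.441 mg/L

1.44 mg/L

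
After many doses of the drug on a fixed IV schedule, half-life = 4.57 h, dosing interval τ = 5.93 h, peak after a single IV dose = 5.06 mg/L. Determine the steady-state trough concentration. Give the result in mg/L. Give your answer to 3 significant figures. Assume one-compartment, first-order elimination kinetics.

k = ln2 / t½ = 0.693147 / 4.57 = 0.1517 h⁻¹
e^(−kτ) = e^(−0.1517 × 5.93) = 0.4067
Accumulation ratio R = 1 / (1 − e^(−kτ)) = 1 / (1 − 0.4067) = 1.685
Steady-state trough = C₀ × R × e^(−kτ) = 5.06 × 1.685 × 0.4067 = 3.468 mg/L

3.47 mg/L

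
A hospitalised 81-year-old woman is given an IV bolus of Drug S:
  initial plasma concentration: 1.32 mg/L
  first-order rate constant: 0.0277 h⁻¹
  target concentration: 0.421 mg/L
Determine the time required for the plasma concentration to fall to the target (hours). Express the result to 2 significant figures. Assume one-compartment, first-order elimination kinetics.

t = ln(C₀ / C) / k = ln(1.320 / 0.421) / 0.02770
  = ln(3.135) / 0.02770 = 1.143 / 0.02770 = 41.26 h

41 h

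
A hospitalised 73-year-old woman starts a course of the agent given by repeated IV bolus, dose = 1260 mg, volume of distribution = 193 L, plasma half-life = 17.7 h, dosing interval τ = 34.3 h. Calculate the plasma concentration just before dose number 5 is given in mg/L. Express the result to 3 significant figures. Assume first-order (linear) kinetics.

2.30 mg/L

C₀ per dose = Dose / Vd = 1260 / 193 = 6.528 mg/L
k = ln2 / t½ = 0.693147 / 17.7 = 0.03916 h⁻¹
Fraction remaining after one interval: r = e^(−kτ) = e^(−0.03916 × 34.3) = 0.2610
Before dose 5, 4 doses have been given (aged 1τ, 2τ, 3τ, 4τ).
C_trough = C₀ × (r + r² + … + r^4) = C₀ × r(1−r^4)/(1−r)
        = 6.528 × 0.2610 × (1 − 0.004640) / (1 − 0.2610) = 2.295 mg/L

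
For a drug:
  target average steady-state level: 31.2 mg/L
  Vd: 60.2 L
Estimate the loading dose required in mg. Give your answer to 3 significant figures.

1880 mg

LD = Css × Vd = 31.2 × 60.2 = 1878 mg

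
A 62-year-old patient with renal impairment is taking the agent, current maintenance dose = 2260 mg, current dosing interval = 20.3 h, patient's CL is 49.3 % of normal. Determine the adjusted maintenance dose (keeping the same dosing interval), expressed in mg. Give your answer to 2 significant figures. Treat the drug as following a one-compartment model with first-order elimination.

1100 mg

To keep the same average steady-state level, dosing rate must scale with clearance.
CL ratio = 49.3 / 100 = 0.4930
New dose (same interval) = 2260 × 0.4930 = 1114 mg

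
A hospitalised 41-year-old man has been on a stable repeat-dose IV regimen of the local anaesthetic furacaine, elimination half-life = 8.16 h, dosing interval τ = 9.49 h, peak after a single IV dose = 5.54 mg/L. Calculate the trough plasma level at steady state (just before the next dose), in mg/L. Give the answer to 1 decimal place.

4.5 mg/L

k = ln2 / t½ = 0.693147 / 8.16 = 0.08494 h⁻¹
e^(−kτ) = e^(−0.08494 × 9.49) = 0.4466
Accumulation ratio R = 1 / (1 − e^(−kτ)) = 1 / (1 − 0.4466) = 1.807
Steady-state trough = C₀ × R × e^(−kτ) = 5.54 × 1.807 × 0.4466 = 4.471 mg/L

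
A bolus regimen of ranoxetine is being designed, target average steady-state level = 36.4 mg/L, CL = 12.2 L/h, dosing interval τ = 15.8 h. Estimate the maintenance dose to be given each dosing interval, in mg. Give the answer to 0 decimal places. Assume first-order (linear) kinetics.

At steady state, Dose/τ = Css × CL.
Dose = Css × CL × τ = 36.4 × 12.20 × 15.8 = 7016 mg

7016 mg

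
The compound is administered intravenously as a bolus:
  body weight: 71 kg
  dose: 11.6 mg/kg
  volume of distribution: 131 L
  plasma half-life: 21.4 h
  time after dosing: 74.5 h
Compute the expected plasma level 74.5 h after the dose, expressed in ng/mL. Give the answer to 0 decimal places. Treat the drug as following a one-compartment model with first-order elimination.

563 ng/mL

Total dose = 11.6 × 71 = 823.6 mg
C₀ = Dose / Vd = 823.6 / 131 = 6.287 mg/L
k = ln2 / t½ = 0.693147 / 21.4 = 0.03239 h⁻¹
C = C₀ · e^(−k·t) = 6.287 × e^(−0.03239 × 74.5)
  = 6.287 × 0.08954 = 0.5629 mg/L
Convert: 0.5629 mg/L × 1000 = 562.9 ng/mL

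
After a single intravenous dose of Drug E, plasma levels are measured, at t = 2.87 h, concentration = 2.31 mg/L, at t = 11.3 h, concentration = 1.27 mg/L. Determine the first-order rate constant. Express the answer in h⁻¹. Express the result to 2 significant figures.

0.071 h⁻¹

k = ln(C₁/C₂) / (t₂ − t₁) = ln(2.31/1.27) / (11.3 − 2.87)
  = 0.5982 / 8.430 = 0.07096 h⁻¹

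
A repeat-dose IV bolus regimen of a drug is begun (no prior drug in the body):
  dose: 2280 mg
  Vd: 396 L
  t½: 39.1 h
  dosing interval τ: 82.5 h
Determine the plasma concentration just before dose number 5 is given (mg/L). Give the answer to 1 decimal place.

C₀ per dose = Dose / Vd = 2280 / 396 = 5.758 mg/L
k = ln2 / t½ = 0.693147 / 39.1 = 0.01773 h⁻¹
Fraction remaining after one interval: r = e^(−kτ) = e^(−0.01773 × 82.5) = 0.2316
Before dose 5, 4 doses have been given (aged 1τ, 2τ, 3τ, 4τ).
C_trough = C₀ × (r + r² + … + r^4) = C₀ × r(1−r^4)/(1−r)
        = 5.758 × 0.2316 × (1 − 0.002877) / (1 − 0.2316) = 1.730 mg/L

1.7 mg/L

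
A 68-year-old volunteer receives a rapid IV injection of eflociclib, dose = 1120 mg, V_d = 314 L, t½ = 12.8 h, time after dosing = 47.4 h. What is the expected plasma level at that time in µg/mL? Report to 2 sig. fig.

C₀ = Dose / Vd = 1120 / 314 = 3.567 mg/L
k = ln2 / t½ = 0.693147 / 12.8 = 0.05415 h⁻¹
C = C₀ · e^(−k·t) = 3.567 × e^(−0.05415 × 47.4)
  = 3.567 × 0.07679 = 0.2739 mg/L
(0.2739 mg/L = 0.2739 µg/mL)

0.27 µg/mL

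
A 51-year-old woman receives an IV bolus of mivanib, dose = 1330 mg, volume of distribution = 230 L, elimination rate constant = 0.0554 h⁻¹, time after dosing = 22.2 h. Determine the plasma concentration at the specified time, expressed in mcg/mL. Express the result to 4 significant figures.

C₀ = Dose / Vd = 1330 / 230 = 5.783 mg/L
C = C₀ · e^(−k·t) = 5.783 × e^(−0.05540 × 22.2)
  = 5.783 × 0.2923 = 1.690 mg/L
(1.690 mg/L = 1.690 mcg/mL)

1.690 mcg/mL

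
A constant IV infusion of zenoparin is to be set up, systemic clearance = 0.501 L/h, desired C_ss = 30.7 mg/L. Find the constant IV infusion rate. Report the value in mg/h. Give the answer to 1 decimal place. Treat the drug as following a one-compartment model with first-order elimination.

At steady state, infusion rate R₀ = Css × CL = 30.7 × 0.5010 = 15.38 mg/h

15.4 mg/h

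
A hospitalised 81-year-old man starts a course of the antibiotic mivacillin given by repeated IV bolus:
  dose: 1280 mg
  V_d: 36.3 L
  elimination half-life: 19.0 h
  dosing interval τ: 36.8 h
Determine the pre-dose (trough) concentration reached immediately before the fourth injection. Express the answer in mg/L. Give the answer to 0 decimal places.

C₀ per dose = Dose / Vd = 1280 / 36.3 = 35.26 mg/L
k = ln2 / t½ = 0.693147 / 19.0 = 0.03648 h⁻¹
Fraction remaining after one interval: r = e^(−kτ) = e^(−0.03648 × 36.8) = 0.2612
Before dose 4, 3 doses have been given (aged 1τ, 2τ, 3τ).
C_trough = C₀ × (r + r² + … + r^3) = C₀ × r(1−r^3)/(1−r)
        = 35.26 × 0.2612 × (1 − 0.01782) / (1 − 0.2612) = 12.24 mg/L

12 mg/L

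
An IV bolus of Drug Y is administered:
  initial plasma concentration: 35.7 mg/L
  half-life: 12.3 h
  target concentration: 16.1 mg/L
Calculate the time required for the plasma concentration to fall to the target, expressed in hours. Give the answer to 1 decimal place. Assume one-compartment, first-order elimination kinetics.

k = ln2 / t½ = 0.693147 / 12.3 = 0.05635 h⁻¹
t = ln(C₀ / C) / k = ln(35.70 / 16.1) / 0.05635
  = ln(2.217) / 0.05635 = 0.7962 / 0.05635 = 14.13 h

14.1 h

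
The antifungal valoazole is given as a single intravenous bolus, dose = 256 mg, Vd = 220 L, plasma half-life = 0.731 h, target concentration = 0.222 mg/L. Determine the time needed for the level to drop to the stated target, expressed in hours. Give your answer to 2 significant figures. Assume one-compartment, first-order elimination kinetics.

1.7 h

C₀ = Dose / Vd = 256.0 / 220 = 1.164 mg/L
k = ln2 / t½ = 0.693147 / 0.731 = 0.9482 h⁻¹
t = ln(C₀ / C) / k = ln(1.164 / 0.222) / 0.9482
  = ln(5.243) / 0.9482 = 1.657 / 0.9482 = 1.748 h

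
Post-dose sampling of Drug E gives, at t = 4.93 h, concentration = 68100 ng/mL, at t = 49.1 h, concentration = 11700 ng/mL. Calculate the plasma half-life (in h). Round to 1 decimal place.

k = ln(C₁/C₂) / (t₂ − t₁) = ln(68100/11700) / (49.1 − 4.93)
  = 1.761 / 44.17 = 0.03987 h⁻¹
t½ = ln2 / k = 0.693147 / 0.03987 = 17.39 h

17.4 h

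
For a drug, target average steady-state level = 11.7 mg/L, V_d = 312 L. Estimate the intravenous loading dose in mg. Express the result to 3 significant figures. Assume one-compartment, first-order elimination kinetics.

3650 mg

LD = Css × Vd = 11.7 × 312 = 3650 mg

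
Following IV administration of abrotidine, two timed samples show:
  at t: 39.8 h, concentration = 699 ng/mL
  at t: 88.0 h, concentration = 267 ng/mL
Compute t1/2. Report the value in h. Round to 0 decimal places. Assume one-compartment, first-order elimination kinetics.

k = ln(C₁/C₂) / (t₂ − t₁) = ln(699/267) / (88.0 − 39.8)
  = 0.9624 / 48.20 = 0.01997 h⁻¹
t½ = ln2 / k = 0.693147 / 0.01997 = 34.71 h

35 h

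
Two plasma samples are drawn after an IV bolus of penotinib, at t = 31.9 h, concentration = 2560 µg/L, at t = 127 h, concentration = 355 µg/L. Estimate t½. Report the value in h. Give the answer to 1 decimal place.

33.4 h

k = ln(C₁/C₂) / (t₂ − t₁) = ln(2560/355) / (127 − 31.9)
  = 1.976 / 95.10 = 0.02078 h⁻¹
t½ = ln2 / k = 0.693147 / 0.02078 = 33.36 h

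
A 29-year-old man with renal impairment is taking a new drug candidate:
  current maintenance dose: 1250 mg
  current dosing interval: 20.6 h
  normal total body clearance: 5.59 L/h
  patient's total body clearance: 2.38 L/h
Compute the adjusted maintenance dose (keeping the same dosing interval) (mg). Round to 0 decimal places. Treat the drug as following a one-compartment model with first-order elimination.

532 mg

To keep the same average steady-state level, dosing rate must scale with clearance.
CL ratio = 2.38 / 5.59 = 0.4258
New dose (same interval) = 1250 × 0.4258 = 532.3 mg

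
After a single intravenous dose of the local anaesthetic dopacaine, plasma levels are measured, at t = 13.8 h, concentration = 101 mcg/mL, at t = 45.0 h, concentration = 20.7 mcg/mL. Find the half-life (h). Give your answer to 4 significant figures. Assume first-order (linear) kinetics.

k = ln(C₁/C₂) / (t₂ − t₁) = ln(101/20.7) / (45.0 − 13.8)
  = 1.585 / 31.20 = 0.05080 h⁻¹
t½ = ln2 / k = 0.693147 / 0.05080 = 13.64 h

13.64 h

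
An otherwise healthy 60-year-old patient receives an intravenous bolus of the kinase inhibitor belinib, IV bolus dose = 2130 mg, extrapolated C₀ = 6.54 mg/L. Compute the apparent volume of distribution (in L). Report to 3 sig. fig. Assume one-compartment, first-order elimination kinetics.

Vd = Dose / C₀ = 2130 / 6.54 = 325.7 L

326 L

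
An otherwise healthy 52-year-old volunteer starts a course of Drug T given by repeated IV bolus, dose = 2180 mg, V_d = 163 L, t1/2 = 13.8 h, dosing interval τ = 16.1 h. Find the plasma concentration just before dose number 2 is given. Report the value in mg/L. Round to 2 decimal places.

C₀ per dose = Dose / Vd = 2180 / 163 = 13.37 mg/L
k = ln2 / t½ = 0.693147 / 13.8 = 0.05023 h⁻¹
Fraction remaining after one interval: r = e^(−kτ) = e^(−0.05023 × 16.1) = 0.4454
Before dose 2, 1 dose has been given (aged 1τ).
C_trough = C₀ × r = 13.37 × 0.4454 = 5.955 mg/L

5.96 mg/L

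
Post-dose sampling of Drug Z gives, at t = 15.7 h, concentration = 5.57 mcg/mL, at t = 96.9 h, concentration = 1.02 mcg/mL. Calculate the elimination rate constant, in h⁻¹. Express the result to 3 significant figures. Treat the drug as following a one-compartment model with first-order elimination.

0.0209 h⁻¹

k = ln(C₁/C₂) / (t₂ − t₁) = ln(5.57/1.02) / (96.9 − 15.7)
  = 1.698 / 81.20 = 0.02091 h⁻¹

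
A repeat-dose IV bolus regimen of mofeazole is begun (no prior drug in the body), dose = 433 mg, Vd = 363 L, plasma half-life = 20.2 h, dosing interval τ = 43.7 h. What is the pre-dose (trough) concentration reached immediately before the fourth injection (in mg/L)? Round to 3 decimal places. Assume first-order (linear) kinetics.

0.339 mg/L

C₀ per dose = Dose / Vd = 433 / 363 = 1.193 mg/L
k = ln2 / t½ = 0.693147 / 20.2 = 0.03431 h⁻¹
Fraction remaining after one interval: r = e^(−kτ) = e^(−0.03431 × 43.7) = 0.2233
Before dose 4, 3 doses have been given (aged 1τ, 2τ, 3τ).
C_trough = C₀ × (r + r² + … + r^3) = C₀ × r(1−r^3)/(1−r)
        = 1.193 × 0.2233 × (1 − 0.01113) / (1 − 0.2233) = 0.3392 mg/L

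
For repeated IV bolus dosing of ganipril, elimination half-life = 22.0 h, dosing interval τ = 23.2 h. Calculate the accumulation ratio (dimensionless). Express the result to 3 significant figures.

1.93

k = ln2 / t½ = 0.693147 / 22.0 = 0.03151 h⁻¹
e^(−kτ) = e^(−0.03151 × 23.2) = 0.4814
Accumulation ratio R = 1 / (1 − e^(−kτ)) = 1 / (1 − 0.4814) = 1.928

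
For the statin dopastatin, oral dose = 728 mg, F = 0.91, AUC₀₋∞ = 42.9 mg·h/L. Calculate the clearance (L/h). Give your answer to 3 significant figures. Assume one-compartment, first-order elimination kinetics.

15.4 L/h

CL = F·Dose / AUC = 0.91 × 728 / 42.9 = 15.44 L/h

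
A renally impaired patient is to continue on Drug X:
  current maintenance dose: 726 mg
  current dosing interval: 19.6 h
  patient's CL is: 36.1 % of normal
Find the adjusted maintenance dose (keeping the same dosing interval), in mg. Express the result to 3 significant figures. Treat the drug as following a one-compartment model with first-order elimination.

262 mg

To keep the same average steady-state level, dosing rate must scale with clearance.
CL ratio = 36.1 / 100 = 0.3610
New dose (same interval) = 726 × 0.3610 = 262.1 mg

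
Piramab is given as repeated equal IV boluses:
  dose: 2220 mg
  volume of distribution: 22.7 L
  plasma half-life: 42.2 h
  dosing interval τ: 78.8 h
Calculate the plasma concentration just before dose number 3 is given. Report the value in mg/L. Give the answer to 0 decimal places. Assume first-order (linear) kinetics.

C₀ per dose = Dose / Vd = 2220 / 22.7 = 97.80 mg/L
k = ln2 / t½ = 0.693147 / 42.2 = 0.01643 h⁻¹
Fraction remaining after one interval: r = e^(−kτ) = e^(−0.01643 × 78.8) = 0.2740
Before dose 3, 2 doses have been given (aged 1τ, 2τ).
C_trough = C₀ × (r + r²) = 97.80 × (0.2740 + 0.07508) = 34.14 mg/L

34 mg/L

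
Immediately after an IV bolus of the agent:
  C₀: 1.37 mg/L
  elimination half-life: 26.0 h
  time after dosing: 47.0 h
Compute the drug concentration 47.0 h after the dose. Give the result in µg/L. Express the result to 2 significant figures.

390 µg/L

k = ln2 / t½ = 0.693147 / 26.0 = 0.02666 h⁻¹
C = C₀ · e^(−k·t) = 1.370 × e^(−0.02666 × 47.0)
  = 1.370 × 0.2856 = 0.3913 mg/L
Convert: 0.3913 mg/L × 1000 = 391.3 µg/L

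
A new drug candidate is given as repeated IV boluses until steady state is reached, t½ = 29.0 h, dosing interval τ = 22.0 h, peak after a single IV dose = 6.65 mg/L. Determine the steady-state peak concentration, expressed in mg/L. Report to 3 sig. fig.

k = ln2 / t½ = 0.693147 / 29.0 = 0.02390 h⁻¹
e^(−kτ) = e^(−0.02390 × 22.0) = 0.5911
Accumulation ratio R = 1 / (1 − e^(−kτ)) = 1 / (1 − 0.5911) = 2.446
Steady-state peak = C₀ × R = 6.65 × 2.446 = 16.27 mg/L

16.3 mg/L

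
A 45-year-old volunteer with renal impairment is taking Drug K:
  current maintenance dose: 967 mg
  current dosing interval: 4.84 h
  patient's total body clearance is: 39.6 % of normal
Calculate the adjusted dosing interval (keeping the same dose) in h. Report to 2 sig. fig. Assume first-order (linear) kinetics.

12 h

To keep the same average steady-state level, dosing rate must scale with clearance.
CL ratio = 39.6 / 100 = 0.3960
New interval (same dose) = 4.84 / 0.3960 = 12.22 h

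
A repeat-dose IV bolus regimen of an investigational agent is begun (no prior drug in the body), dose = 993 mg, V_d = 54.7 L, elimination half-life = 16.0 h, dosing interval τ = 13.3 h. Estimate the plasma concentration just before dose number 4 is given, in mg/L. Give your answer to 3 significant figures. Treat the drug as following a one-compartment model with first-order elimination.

C₀ per dose = Dose / Vd = 993 / 54.7 = 18.15 mg/L
k = ln2 / t½ = 0.693147 / 16.0 = 0.04332 h⁻¹
Fraction remaining after one interval: r = e^(−kτ) = e^(−0.04332 × 13.3) = 0.5621
Before dose 4, 3 doses have been given (aged 1τ, 2τ, 3τ).
C_trough = C₀ × (r + r² + … + r^3) = C₀ × r(1−r^3)/(1−r)
        = 18.15 × 0.5621 × (1 − 0.1776) / (1 − 0.5621) = 19.16 mg/L

19.2 mg/L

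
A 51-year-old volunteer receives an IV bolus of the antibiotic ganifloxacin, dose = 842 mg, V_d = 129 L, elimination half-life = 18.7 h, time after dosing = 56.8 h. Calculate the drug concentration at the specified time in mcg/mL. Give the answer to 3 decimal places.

0.795 mcg/mL

C₀ = Dose / Vd = 842.0 / 129 = 6.527 mg/L
k = ln2 / t½ = 0.693147 / 18.7 = 0.03707 h⁻¹
C = C₀ · e^(−k·t) = 6.527 × e^(−0.03707 × 56.8)
  = 6.527 × 0.1218 = 0.7950 mg/L
(0.7950 mg/L = 0.7950 mcg/mL)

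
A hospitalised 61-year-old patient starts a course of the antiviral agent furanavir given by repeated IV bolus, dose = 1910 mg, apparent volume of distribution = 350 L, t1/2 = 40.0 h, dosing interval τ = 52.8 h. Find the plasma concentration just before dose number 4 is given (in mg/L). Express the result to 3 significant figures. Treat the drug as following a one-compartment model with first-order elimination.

C₀ per dose = Dose / Vd = 1910 / 350 = 5.457 mg/L
k = ln2 / t½ = 0.693147 / 40.0 = 0.01733 h⁻¹
Fraction remaining after one interval: r = e^(−kτ) = e^(−0.01733 × 52.8) = 0.4005
Before dose 4, 3 doses have been given (aged 1τ, 2τ, 3τ).
C_trough = C₀ × (r + r² + … + r^3) = C₀ × r(1−r^3)/(1−r)
        = 5.457 × 0.4005 × (1 − 0.06424) / (1 − 0.4005) = 3.411 mg/L

3.41 mg/L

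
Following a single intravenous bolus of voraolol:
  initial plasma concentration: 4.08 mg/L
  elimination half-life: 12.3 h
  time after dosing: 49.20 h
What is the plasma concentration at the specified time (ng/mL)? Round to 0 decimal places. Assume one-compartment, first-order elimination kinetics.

255 ng/mL

k = ln2 / t½ = 0.693147 / 12.3 = 0.05635 h⁻¹
t / t½ = 49.20 / 12.3 = 4 half-lives
C = C₀ × (1/2)^4 = 4.080 × 0.06250 = 0.2550 mg/L
Convert: 0.2550 mg/L × 1000 = 255.0 ng/mL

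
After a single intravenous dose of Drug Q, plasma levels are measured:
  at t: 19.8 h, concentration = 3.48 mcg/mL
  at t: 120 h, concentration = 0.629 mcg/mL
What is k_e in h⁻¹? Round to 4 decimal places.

k = ln(C₁/C₂) / (t₂ − t₁) = ln(3.48/0.629) / (120 − 19.8)
  = 1.711 / 100.2 = 0.01708 h⁻¹

0.0171 h⁻¹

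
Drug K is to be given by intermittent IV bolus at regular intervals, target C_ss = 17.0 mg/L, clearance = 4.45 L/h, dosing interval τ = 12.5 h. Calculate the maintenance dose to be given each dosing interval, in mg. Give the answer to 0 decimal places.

946 mg

At steady state, Dose/τ = Css × CL.
Dose = Css × CL × τ = 17.0 × 4.450 × 12.5 = 945.6 mg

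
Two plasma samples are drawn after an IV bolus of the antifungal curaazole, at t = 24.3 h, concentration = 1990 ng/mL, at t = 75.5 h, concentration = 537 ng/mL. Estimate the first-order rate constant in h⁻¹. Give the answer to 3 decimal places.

k = ln(C₁/C₂) / (t₂ − t₁) = ln(1990/537) / (75.5 − 24.3)
  = 1.310 / 51.20 = 0.02559 h⁻¹

0.026 h⁻¹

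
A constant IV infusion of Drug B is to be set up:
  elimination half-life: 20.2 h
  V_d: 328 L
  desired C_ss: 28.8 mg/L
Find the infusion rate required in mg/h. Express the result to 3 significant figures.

324 mg/h

k = ln2 / t½ = 0.693147 / 20.2 = 0.03431 h⁻¹
CL = k × Vd = 0.03431 × 328 = 11.25 L/h
At steady state, infusion rate R₀ = Css × CL = 28.8 × 11.25 = 324.0 mg/h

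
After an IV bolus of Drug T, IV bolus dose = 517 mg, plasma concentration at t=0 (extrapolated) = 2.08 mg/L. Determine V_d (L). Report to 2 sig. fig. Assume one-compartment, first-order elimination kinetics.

250 L

Vd = Dose / C₀ = 517.0 / 2.08 = 248.6 L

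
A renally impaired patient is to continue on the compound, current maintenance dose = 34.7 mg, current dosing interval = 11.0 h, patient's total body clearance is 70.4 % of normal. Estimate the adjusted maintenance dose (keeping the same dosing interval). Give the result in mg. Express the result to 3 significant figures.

To keep the same average steady-state level, dosing rate must scale with clearance.
CL ratio = 70.4 / 100 = 0.7040
New dose (same interval) = 34.7 × 0.7040 = 24.43 mg

24.4 mg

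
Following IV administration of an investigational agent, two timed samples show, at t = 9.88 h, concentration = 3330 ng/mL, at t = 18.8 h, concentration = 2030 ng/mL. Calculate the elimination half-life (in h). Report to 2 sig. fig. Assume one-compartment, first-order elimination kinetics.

12 h

k = ln(C₁/C₂) / (t₂ − t₁) = ln(3330/2030) / (18.8 − 9.88)
  = 0.4949 / 8.920 = 0.05548 h⁻¹
t½ = ln2 / k = 0.693147 / 0.05548 = 12.49 h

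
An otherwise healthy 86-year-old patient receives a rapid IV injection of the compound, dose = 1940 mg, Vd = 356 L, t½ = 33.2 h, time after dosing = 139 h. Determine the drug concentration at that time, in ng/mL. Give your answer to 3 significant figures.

299 ng/mL

C₀ = Dose / Vd = 1940 / 356 = 5.449 mg/L
k = ln2 / t½ = 0.693147 / 33.2 = 0.02088 h⁻¹
C = C₀ · e^(−k·t) = 5.449 × e^(−0.02088 × 139)
  = 5.449 × 0.05490 = 0.2992 mg/L
Convert: 0.2992 mg/L × 1000 = 299.2 ng/mL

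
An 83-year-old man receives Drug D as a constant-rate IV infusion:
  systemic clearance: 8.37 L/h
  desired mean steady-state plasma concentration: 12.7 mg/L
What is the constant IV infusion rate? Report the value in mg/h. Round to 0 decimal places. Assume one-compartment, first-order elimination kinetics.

106 mg/h

At steady state, infusion rate R₀ = Css × CL = 12.7 × 8.370 = 106.3 mg/h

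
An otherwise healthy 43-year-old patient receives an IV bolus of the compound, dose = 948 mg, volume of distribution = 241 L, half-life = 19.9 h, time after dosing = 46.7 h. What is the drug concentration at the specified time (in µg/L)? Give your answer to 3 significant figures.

C₀ = Dose / Vd = 948.0 / 241 = 3.934 mg/L
k = ln2 / t½ = 0.693147 / 19.9 = 0.03483 h⁻¹
C = C₀ · e^(−k·t) = 3.934 × e^(−0.03483 × 46.7)
  = 3.934 × 0.1966 = 0.7734 mg/L
Convert: 0.7734 mg/L × 1000 = 773.4 µg/L

773 µg/L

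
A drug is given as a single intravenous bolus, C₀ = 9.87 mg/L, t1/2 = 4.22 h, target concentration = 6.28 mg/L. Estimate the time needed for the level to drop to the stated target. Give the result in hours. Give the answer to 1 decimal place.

2.8 h

k = ln2 / t½ = 0.693147 / 4.22 = 0.1643 h⁻¹
t = ln(C₀ / C) / k = ln(9.870 / 6.28) / 0.1643
  = ln(1.572) / 0.1643 = 0.4523 / 0.1643 = 2.753 h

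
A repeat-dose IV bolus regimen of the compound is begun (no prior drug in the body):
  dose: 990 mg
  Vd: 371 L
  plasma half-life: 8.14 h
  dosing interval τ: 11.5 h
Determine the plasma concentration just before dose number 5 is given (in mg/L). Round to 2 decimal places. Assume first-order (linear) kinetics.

1.57 mg/L

C₀ per dose = Dose / Vd = 990 / 371 = 2.668 mg/L
k = ln2 / t½ = 0.693147 / 8.14 = 0.08515 h⁻¹
Fraction remaining after one interval: r = e^(−kτ) = e^(−0.08515 × 11.5) = 0.3756
Before dose 5, 4 doses have been given (aged 1τ, 2τ, 3τ, 4τ).
C_trough = C₀ × (r + r² + … + r^4) = C₀ × r(1−r^4)/(1−r)
        = 2.668 × 0.3756 × (1 − 0.01990) / (1 − 0.3756) = 1.573 mg/L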